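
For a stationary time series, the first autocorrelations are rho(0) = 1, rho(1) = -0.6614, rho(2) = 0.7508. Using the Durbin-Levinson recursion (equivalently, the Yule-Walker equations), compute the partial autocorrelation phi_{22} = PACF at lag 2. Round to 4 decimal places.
\phi_{22} = 0.5570

The PACF at lag k is phi_{kk}, the last component of the solution
to the Yule-Walker system G_k phi = r_k where
  (G_k)_{ij} = rho(|i - j|), (r_k)_i = rho(i), i,j = 1..k.
Equivalently, Durbin-Levinson gives phi_{kk} iteratively:
  phi_{11} = rho(1)
  phi_{kk} = [rho(k) - sum_{j=1..k-1} phi_{k-1,j} rho(k-j)]
            / [1 - sum_{j=1..k-1} phi_{k-1,j} rho(j)],
  phi_{k,j} = phi_{k-1,j} - phi_{kk} phi_{k-1,k-j},  j = 1..k-1.
Step k = 1:
  phi_11 = rho(1) = -0.6614.
Step k = 2:
  phi_22 = [rho(2) - phi_11 rho(1)] / [1 - phi_11 rho(1)] = [0.7508 - (-0.6614)(-0.6614)] / [1 - (-0.6614)(-0.6614)]
         = 0.31335004 / 0.56255004 = 0.557.
Therefore phi_{22} = 0.5570.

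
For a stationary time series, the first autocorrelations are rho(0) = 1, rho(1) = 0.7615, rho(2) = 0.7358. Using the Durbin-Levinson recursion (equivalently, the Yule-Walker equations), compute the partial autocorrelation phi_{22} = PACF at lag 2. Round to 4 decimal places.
\phi_{22} = 0.3711

The PACF at lag k is phi_{kk}, the last component of the solution
to the Yule-Walker system G_k phi = r_k where
  (G_k)_{ij} = rho(|i - j|), (r_k)_i = rho(i), i,j = 1..k.
Equivalently, Durbin-Levinson gives phi_{kk} iteratively:
  phi_{11} = rho(1)
  phi_{kk} = [rho(k) - sum_{j=1..k-1} phi_{k-1,j} rho(k-j)]
            / [1 - sum_{j=1..k-1} phi_{k-1,j} rho(j)],
  phi_{k,j} = phi_{k-1,j} - phi_{kk} phi_{k-1,k-j},  j = 1..k-1.
Step k = 1:
  phi_11 = rho(1) = 0.7615.
Step k = 2:
  phi_22 = [rho(2) - phi_11 rho(1)] / [1 - phi_11 rho(1)] = [0.7358 - (0.7615)(0.7615)] / [1 - (0.7615)(0.7615)]
         = 0.15591775 / 0.42011775 = 0.3711.
Therefore phi_{22} = 0.3711.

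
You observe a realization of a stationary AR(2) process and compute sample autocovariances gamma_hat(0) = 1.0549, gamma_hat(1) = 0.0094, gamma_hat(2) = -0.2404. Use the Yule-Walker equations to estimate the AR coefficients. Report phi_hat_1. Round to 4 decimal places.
\hat\phi_{1} = 0.0109

The Yule-Walker equations for an AR(p) process read, in matrix form,
  Gamma_p phi = r_p,   with   (Gamma_p)_{ij} = gamma(|i - j|),
                       (r_p)_i = gamma(i),   i,j = 1..p.
Substitute the sample gammas (Toeplitz matrix and right-hand side of size 2):
  Gamma_p = [[1.0549, 0.0094], [0.0094, 1.0549]]
  r_p     = [0.0094, -0.2404]
Written out:
  1.0549 phi_1 + 0.0094 phi_2 = 0.0094
  0.0094 phi_1 + 1.0549 phi_2 = -0.2404
Solve by Cramer's rule:
  det = gamma(0)^2 - gamma(1)^2 = (1.0549)^2 - (0.0094)^2 = 1.11281401 - 0.00008836 = 1.11272565
  phi_hat_1 = [gamma(1) gamma(0) - gamma(1) gamma(2)] / det = [(0.0094)(1.0549) - (0.0094)(-0.2404)] / 1.11272565 = 0.01217582 / 1.11272565 = 0.0109
  phi_hat_2 = [gamma(0) gamma(2) - gamma(1)^2] / det = [(1.0549)(-0.2404) - (0.0094)^2] / 1.11272565 = -0.25368632 / 1.11272565 = -0.228
So phi_hat = [0.0109, -0.2280].
Therefore phi_hat_1 = 0.0109.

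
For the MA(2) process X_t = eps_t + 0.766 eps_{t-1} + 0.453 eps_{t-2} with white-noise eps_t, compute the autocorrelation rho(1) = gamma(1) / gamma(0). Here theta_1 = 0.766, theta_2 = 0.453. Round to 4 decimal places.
\rho(1) = 0.6211

For an MA(q) process with theta_0 = 1, the autocovariance is
  gamma(k) = sigma^2 * sum_{i=0..q-k} theta_i * theta_{i+k},
and rho(k) = gamma(k) / gamma(0). Sigma^2 cancels.
  numerator   = (1)*(0.766) + (0.766)*(0.453) = 1.112998.
  denominator = (1)^2 + (0.766)^2 + (0.453)^2 = 1.791965.
  rho(1) = 1.112998 / 1.791965 = 0.6211.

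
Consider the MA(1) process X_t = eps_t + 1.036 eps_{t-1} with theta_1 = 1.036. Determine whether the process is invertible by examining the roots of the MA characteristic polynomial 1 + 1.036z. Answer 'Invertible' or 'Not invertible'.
\text{Not invertible}

The MA(q) characteristic polynomial is P(z) = 1 + 1.036z.
Invertibility requires all roots to lie outside the unit circle, i.e. |z| > 1 for every root.
This is linear in z: 1 + (1.036) z = 0  =>  z = -1/(1.036) = -0.965251,  |z| = 0.965251.
Moduli of all roots: 0.9653.
All moduli strictly greater than 1? No.
Verdict: Not invertible.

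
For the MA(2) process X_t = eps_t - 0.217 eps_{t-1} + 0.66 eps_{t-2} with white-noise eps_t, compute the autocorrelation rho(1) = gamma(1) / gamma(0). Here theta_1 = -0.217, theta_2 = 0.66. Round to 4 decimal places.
\rho(1) = -0.2430

For an MA(q) process with theta_0 = 1, the autocovariance is
  gamma(k) = sigma^2 * sum_{i=0..q-k} theta_i * theta_{i+k},
and rho(k) = gamma(k) / gamma(0). Sigma^2 cancels.
  numerator   = (1)*(-0.217) + (-0.217)*(0.66) = -0.36022.
  denominator = (1)^2 + (-0.217)^2 + (0.66)^2 = 1.482689.
  rho(1) = -0.36022 / 1.482689 = -0.2430.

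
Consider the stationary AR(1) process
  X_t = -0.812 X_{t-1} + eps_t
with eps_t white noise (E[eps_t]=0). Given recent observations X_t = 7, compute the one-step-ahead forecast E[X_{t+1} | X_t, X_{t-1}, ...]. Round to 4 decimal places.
E[X_{t+1} \mid \mathcal F_t] = -5.6840

For an AR(p) model X_t = c + sum_i phi_i X_{t-i} + eps_t, the
one-step-ahead conditional mean is
  E[X_{t+1} | X_t, ...] = c + sum_i phi_i X_{t+1-i}.
Substitute known values:
  E[X_{t+1} | ...] = (-0.812) * (7)
                   = -5.6840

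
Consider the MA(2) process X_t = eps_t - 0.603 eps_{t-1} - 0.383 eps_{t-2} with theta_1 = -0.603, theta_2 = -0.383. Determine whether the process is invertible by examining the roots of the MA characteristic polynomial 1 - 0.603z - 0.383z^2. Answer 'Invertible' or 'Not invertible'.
\text{Invertible}

The MA(q) characteristic polynomial is P(z) = 1 - 0.603z - 0.383z^2.
Invertibility requires all roots to lie outside the unit circle, i.e. |z| > 1 for every root.
Set 1 + (-0.603) z + (-0.383) z^2 = 0, i.e. a z^2 + b z + c = 0 with a = -0.383, b = -0.603, c = 1.
Discriminant D = b^2 - 4ac = (-0.603)^2 - 4*(-0.383)*1 = 0.363609 - (-1.532) = 1.895609.
D >= 0, so the roots are real: z = (-b +/- sqrt(D)) / (2a) = (0.603 +/- 1.376811) / (-0.766).
  z_1 = (0.603 + 1.376811) / (-0.766) = -2.5846,   |z_1| = 2.5846.
  z_2 = (0.603 - 1.376811) / (-0.766) = 1.0102,   |z_2| = 1.0102.
Moduli of all roots: 2.5846, 1.0102.
All moduli strictly greater than 1? Yes.
Verdict: Invertible.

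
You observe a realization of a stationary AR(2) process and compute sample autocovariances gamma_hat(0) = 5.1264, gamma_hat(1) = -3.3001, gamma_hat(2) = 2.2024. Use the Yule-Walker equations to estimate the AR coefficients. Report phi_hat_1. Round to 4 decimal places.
\hat\phi_{1} = -0.6270

The Yule-Walker equations for an AR(p) process read, in matrix form,
  Gamma_p phi = r_p,   with   (Gamma_p)_{ij} = gamma(|i - j|),
                       (r_p)_i = gamma(i),   i,j = 1..p.
Substitute the sample gammas (Toeplitz matrix and right-hand side of size 2):
  Gamma_p = [[5.1264, -3.3001], [-3.3001, 5.1264]]
  r_p     = [-3.3001, 2.2024]
Written out:
  5.1264 phi_1 - 3.3001 phi_2 = -3.3001
  -3.3001 phi_1 + 5.1264 phi_2 = 2.2024
Solve by Cramer's rule:
  det = gamma(0)^2 - gamma(1)^2 = (5.1264)^2 - (-3.3001)^2 = 26.27997696 - 10.89066001 = 15.38931695
  phi_hat_1 = [gamma(1) gamma(0) - gamma(1) gamma(2)] / det = [(-3.3001)(5.1264) - (-3.3001)(2.2024)] / 15.38931695 = -9.6494924 / 15.38931695 = -0.627
  phi_hat_2 = [gamma(0) gamma(2) - gamma(1)^2] / det = [(5.1264)(2.2024) - (-3.3001)^2] / 15.38931695 = 0.39972335 / 15.38931695 = 0.026
So phi_hat = [-0.6270, 0.0260].
Therefore phi_hat_1 = -0.6270.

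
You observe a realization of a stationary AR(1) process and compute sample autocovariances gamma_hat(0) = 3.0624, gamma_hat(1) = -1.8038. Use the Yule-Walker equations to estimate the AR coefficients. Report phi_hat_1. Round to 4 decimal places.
\hat\phi_{1} = -0.5890

The Yule-Walker equations for an AR(p) process read, in matrix form,
  Gamma_p phi = r_p,   with   (Gamma_p)_{ij} = gamma(|i - j|),
                       (r_p)_i = gamma(i),   i,j = 1..p.
Substitute the sample gammas (Toeplitz matrix and right-hand side of size 1):
  Gamma_p = [[3.0624]]
  r_p     = [-1.8038]
With p = 1 this is the single equation gamma(0) phi_1 = gamma(1):
  phi_hat_1 = gamma(1) / gamma(0) = -1.8038 / 3.0624 = -0.5890.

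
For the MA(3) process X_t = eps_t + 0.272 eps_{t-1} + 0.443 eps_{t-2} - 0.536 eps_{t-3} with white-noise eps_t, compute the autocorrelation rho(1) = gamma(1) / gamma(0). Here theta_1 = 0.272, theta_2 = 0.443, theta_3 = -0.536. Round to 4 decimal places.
\rho(1) = 0.0995

For an MA(q) process with theta_0 = 1, the autocovariance is
  gamma(k) = sigma^2 * sum_{i=0..q-k} theta_i * theta_{i+k},
and rho(k) = gamma(k) / gamma(0). Sigma^2 cancels.
  numerator   = (1)*(0.272) + (0.272)*(0.443) + (0.443)*(-0.536) = 0.155048.
  denominator = (1)^2 + (0.272)^2 + (0.443)^2 + (-0.536)^2 = 1.557529.
  rho(1) = 0.155048 / 1.557529 = 0.0995.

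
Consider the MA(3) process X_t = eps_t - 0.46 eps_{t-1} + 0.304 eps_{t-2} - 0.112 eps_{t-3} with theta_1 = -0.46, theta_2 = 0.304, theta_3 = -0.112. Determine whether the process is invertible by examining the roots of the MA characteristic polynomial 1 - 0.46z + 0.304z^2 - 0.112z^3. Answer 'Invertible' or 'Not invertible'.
\text{Invertible}

The MA(q) characteristic polynomial is P(z) = 1 - 0.46z + 0.304z^2 - 0.112z^3.
Invertibility requires all roots to lie outside the unit circle, i.e. |z| > 1 for every root.
Degree 3: look for a simple real root z0 first, then factor out (1 - z/z0) and solve the remaining quadratic.
Testing z0 = 2.5: P(2.5) = 1 + (-0.46)(2.5) + (0.304)(2.5)^2 + (-0.112)(2.5)^3
  = 1 + (-1.15) + (1.9) + (-1.75) = 0.  So z_0 = 2.5 is a root, |z_0| = 2.5.
Divide out the factor (1 - 0.4 z) = (1 - z/z0) (since 1/z0 = 0.4):
  P(z) = (1 - 0.4 z)(1 + (-0.06) z + (0.28) z^2)
  [check: z-coef -0.06 - (0.4) = -0.46; z^2-coef 0.28 - (0.4)(-0.06) = 0.304; z^3-coef -(0.4)(0.28) = -0.112.]
Remaining roots from the quadratic factor 1 + (-0.06) z + (0.28) z^2:
  Set 1 + (-0.06) z + (0.28) z^2 = 0, i.e. a z^2 + b z + c = 0 with a = 0.28, b = -0.06, c = 1.
  Discriminant D = b^2 - 4ac = (-0.06)^2 - 4*(0.28)*1 = 0.0036 - (1.12) = -1.1164.
  D < 0, so the roots are the complex-conjugate pair z = (-b +/- i sqrt(-D)) / (2a) = 0.1071 +/- 1.8868i.
  For a conjugate pair |z|^2 = z * conj(z) = (product of roots) = c/a = 1/(0.28) = 3.571429, so |z| = sqrt(3.571429) = 1.8898 for both roots.
Moduli of all roots: 2.5000, 1.8898, 1.8898.
All moduli strictly greater than 1? Yes.
Verdict: Invertible.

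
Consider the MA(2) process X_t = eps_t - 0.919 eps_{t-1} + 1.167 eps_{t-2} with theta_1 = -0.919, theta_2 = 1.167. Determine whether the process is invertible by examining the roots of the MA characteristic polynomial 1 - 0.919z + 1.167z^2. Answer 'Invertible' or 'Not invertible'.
\text{Not invertible}

The MA(q) characteristic polynomial is P(z) = 1 - 0.919z + 1.167z^2.
Invertibility requires all roots to lie outside the unit circle, i.e. |z| > 1 for every root.
Set 1 + (-0.919) z + (1.167) z^2 = 0, i.e. a z^2 + b z + c = 0 with a = 1.167, b = -0.919, c = 1.
Discriminant D = b^2 - 4ac = (-0.919)^2 - 4*(1.167)*1 = 0.844561 - (4.668) = -3.823439.
D < 0, so the roots are the complex-conjugate pair z = (-b +/- i sqrt(-D)) / (2a) = 0.3937 +/- 0.8378i.
For a conjugate pair |z|^2 = z * conj(z) = (product of roots) = c/a = 1/(1.167) = 0.856898, so |z| = sqrt(0.856898) = 0.9257 for both roots.
Moduli of all roots: 0.9257, 0.9257.
All moduli strictly greater than 1? No.
Verdict: Not invertible.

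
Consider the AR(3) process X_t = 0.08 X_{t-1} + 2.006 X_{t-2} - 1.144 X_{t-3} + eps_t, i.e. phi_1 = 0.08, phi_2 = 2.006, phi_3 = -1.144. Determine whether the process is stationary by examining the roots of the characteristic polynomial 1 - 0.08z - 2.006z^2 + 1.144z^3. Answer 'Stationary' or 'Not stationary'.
\text{Not stationary}

The AR(p) characteristic polynomial is P(z) = 1 - 0.08z - 2.006z^2 + 1.144z^3.
Stationarity requires all roots to lie outside the unit circle, i.e. |z| > 1 for every root.
Degree 3: look for a simple real root z0 first, then factor out (1 - z/z0) and solve the remaining quadratic.
Testing z0 = 1.25: P(1.25) = 1 + (-0.08)(1.25) + (-2.006)(1.25)^2 + (1.144)(1.25)^3
  = 1 + (-0.1) + (-3.134375) + (2.234375) = 0.  So z_0 = 1.25 is a root, |z_0| = 1.25.
Divide out the factor (1 - 0.8 z) = (1 - z/z0) (since 1/z0 = 0.8):
  P(z) = (1 - 0.8 z)(1 + (0.72) z + (-1.43) z^2)
  [check: z-coef 0.72 - (0.8) = -0.08; z^2-coef -1.43 - (0.8)(0.72) = -2.006; z^3-coef -(0.8)(-1.43) = 1.144.]
Remaining roots from the quadratic factor 1 + (0.72) z + (-1.43) z^2:
  Set 1 + (0.72) z + (-1.43) z^2 = 0, i.e. a z^2 + b z + c = 0 with a = -1.43, b = 0.72, c = 1.
  Discriminant D = b^2 - 4ac = (0.72)^2 - 4*(-1.43)*1 = 0.5184 - (-5.72) = 6.2384.
  D >= 0, so the roots are real: z = (-b +/- sqrt(D)) / (2a) = (-0.72 +/- 2.497679) / (-2.86).
    z_1 = (-0.72 + 2.497679) / (-2.86) = -0.6216,   |z_1| = 0.6216.
    z_2 = (-0.72 - 2.497679) / (-2.86) = 1.1251,   |z_2| = 1.1251.
Moduli of all roots: 1.2500, 0.6216, 1.1251.
All moduli strictly greater than 1? No.
Verdict: Not stationary.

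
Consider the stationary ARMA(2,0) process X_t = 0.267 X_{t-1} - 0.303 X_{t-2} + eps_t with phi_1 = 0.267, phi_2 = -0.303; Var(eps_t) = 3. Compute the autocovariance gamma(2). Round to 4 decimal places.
\gamma(2) = -0.8561

Multiply the model equation by X_{t-k} and take expectations. With theta_0 = psi_0 = 1 and psi_j the MA(infinity) weights, this gives
  gamma(k) - sum_i phi_i gamma(k-i) = c_k,
  c_k = sigma^2 * sum_{j=k..q} theta_j psi_{j-k}   (c_k = 0 for k > q),
using gamma(-m) = gamma(m).
Pure AR (q = 0): c_0 = sigma^2 = 3, c_k = 0 for k >= 1.
Equations for k = 0, 1, 2 (AR order 2, c_2 = 0):
  (E0) gamma(0) = phi_1 gamma(1) + phi_2 gamma(2) + c_0
  (E1) gamma(1) = phi_1 gamma(0) + phi_2 gamma(1) + c_1
  (E2) gamma(2) = phi_1 gamma(1) + phi_2 gamma(0)
From (E1): gamma(1) = A gamma(0) + B with
  A = phi_1 / (1 - phi_2) = 0.267 / 1.303 = 0.204912,   B = c_1 / (1 - phi_2) = 0 / 1.303 = 0.
Insert (E2) into (E0): gamma(0) (1 - phi_2^2) = phi_1 (1 + phi_2) gamma(1) + c_0.
  phi_1 (1 + phi_2) = (0.267)(0.697) = 0.186099,   1 - phi_2^2 = 0.908191.
Replace gamma(1) by A gamma(0) + B and collect gamma(0):
  gamma(0) [0.908191 - (0.186099)(0.204912)] = c_0 = 3
  gamma(0) * 0.870057 = 3
  gamma(0) = 3 / 0.870057 = 3.448049.
  gamma(1) = A gamma(0) = (0.204912)(3.448049) = 0.706546.
  gamma(2) = phi_1 gamma(1) + phi_2 gamma(0) = (0.267)(0.706546) + (-0.303)(3.448049) = -0.856111.
Therefore gamma(2) = -0.8561 (to 4 decimal places).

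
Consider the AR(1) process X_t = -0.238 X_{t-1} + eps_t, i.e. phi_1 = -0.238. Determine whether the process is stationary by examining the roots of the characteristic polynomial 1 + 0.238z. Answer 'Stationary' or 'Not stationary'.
\text{Stationary}

The AR(p) characteristic polynomial is P(z) = 1 + 0.238z.
Stationarity requires all roots to lie outside the unit circle, i.e. |z| > 1 for every root.
This is linear in z: 1 + (0.238) z = 0  =>  z = -1/(0.238) = -4.201681,  |z| = 4.201681.
Moduli of all roots: 4.2017.
All moduli strictly greater than 1? Yes.
Verdict: Stationary.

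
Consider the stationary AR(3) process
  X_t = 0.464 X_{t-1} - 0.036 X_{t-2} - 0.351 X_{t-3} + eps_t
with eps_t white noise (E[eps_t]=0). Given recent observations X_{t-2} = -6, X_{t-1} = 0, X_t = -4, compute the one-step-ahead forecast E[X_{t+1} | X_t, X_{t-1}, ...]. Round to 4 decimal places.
E[X_{t+1} \mid \mathcal F_t] = 0.2500

For an AR(p) model X_t = c + sum_i phi_i X_{t-i} + eps_t, the
one-step-ahead conditional mean is
  E[X_{t+1} | X_t, ...] = c + sum_i phi_i X_{t+1-i}.
Substitute known values:
  E[X_{t+1} | ...] = (0.464) * (-4) + (-0.036) * (0) + (-0.351) * (-6)
                   = 0.2500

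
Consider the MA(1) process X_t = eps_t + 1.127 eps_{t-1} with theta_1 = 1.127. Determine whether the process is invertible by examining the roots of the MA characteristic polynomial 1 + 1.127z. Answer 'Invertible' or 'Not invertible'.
\text{Not invertible}

The MA(q) characteristic polynomial is P(z) = 1 + 1.127z.
Invertibility requires all roots to lie outside the unit circle, i.e. |z| > 1 for every root.
This is linear in z: 1 + (1.127) z = 0  =>  z = -1/(1.127) = -0.887311,  |z| = 0.887311.
Moduli of all roots: 0.8873.
All moduli strictly greater than 1? No.
Verdict: Not invertible.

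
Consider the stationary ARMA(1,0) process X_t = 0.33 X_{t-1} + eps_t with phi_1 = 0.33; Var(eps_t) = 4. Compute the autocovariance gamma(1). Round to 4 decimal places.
\gamma(1) = 1.4813

Multiply the model equation by X_{t-k} and take expectations. With theta_0 = psi_0 = 1 and psi_j the MA(infinity) weights, this gives
  gamma(k) - sum_i phi_i gamma(k-i) = c_k,
  c_k = sigma^2 * sum_{j=k..q} theta_j psi_{j-k}   (c_k = 0 for k > q),
using gamma(-m) = gamma(m).
Pure AR (q = 0): c_0 = sigma^2 = 4, c_k = 0 for k >= 1.
Equations for k = 0 and k = 1 (AR order 1):
  gamma(0) = phi_1 gamma(1) + c_0
  gamma(1) = phi_1 gamma(0) + c_1
Substituting the second into the first: gamma(0) (1 - phi_1^2) = c_0 + phi_1 c_1, so
  gamma(0) = c_0 / (1 - phi_1^2) = 4 / (1 - (0.33)^2) = 4 / 0.8911 = 4.488834.
  gamma(1) = phi_1 gamma(0) = (0.33)(4.488834) = 1.481315.
Therefore gamma(1) = 1.4813 (to 4 decimal places).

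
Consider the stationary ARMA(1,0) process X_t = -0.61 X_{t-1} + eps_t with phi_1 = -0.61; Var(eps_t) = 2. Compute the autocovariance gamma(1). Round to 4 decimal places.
\gamma(1) = -1.9430

Multiply the model equation by X_{t-k} and take expectations. With theta_0 = psi_0 = 1 and psi_j the MA(infinity) weights, this gives
  gamma(k) - sum_i phi_i gamma(k-i) = c_k,
  c_k = sigma^2 * sum_{j=k..q} theta_j psi_{j-k}   (c_k = 0 for k > q),
using gamma(-m) = gamma(m).
Pure AR (q = 0): c_0 = sigma^2 = 2, c_k = 0 for k >= 1.
Equations for k = 0 and k = 1 (AR order 1):
  gamma(0) = phi_1 gamma(1) + c_0
  gamma(1) = phi_1 gamma(0) + c_1
Substituting the second into the first: gamma(0) (1 - phi_1^2) = c_0 + phi_1 c_1, so
  gamma(0) = c_0 / (1 - phi_1^2) = 2 / (1 - (-0.61)^2) = 2 / 0.6279 = 3.185221.
  gamma(1) = phi_1 gamma(0) = (-0.61)(3.185221) = -1.942985.
Therefore gamma(1) = -1.9430 (to 4 decimal places).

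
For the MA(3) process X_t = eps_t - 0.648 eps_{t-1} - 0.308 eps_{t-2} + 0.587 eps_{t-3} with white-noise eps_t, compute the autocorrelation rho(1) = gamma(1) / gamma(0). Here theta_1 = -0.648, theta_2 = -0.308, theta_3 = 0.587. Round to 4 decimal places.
\rho(1) = -0.3384

For an MA(q) process with theta_0 = 1, the autocovariance is
  gamma(k) = sigma^2 * sum_{i=0..q-k} theta_i * theta_{i+k},
and rho(k) = gamma(k) / gamma(0). Sigma^2 cancels.
  numerator   = (1)*(-0.648) + (-0.648)*(-0.308) + (-0.308)*(0.587) = -0.629212.
  denominator = (1)^2 + (-0.648)^2 + (-0.308)^2 + (0.587)^2 = 1.859337.
  rho(1) = -0.629212 / 1.859337 = -0.3384.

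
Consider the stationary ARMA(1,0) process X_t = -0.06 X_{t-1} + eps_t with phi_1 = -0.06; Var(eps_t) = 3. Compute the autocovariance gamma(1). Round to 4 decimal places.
\gamma(1) = -0.1807

Multiply the model equation by X_{t-k} and take expectations. With theta_0 = psi_0 = 1 and psi_j the MA(infinity) weights, this gives
  gamma(k) - sum_i phi_i gamma(k-i) = c_k,
  c_k = sigma^2 * sum_{j=k..q} theta_j psi_{j-k}   (c_k = 0 for k > q),
using gamma(-m) = gamma(m).
Pure AR (q = 0): c_0 = sigma^2 = 3, c_k = 0 for k >= 1.
Equations for k = 0 and k = 1 (AR order 1):
  gamma(0) = phi_1 gamma(1) + c_0
  gamma(1) = phi_1 gamma(0) + c_1
Substituting the second into the first: gamma(0) (1 - phi_1^2) = c_0 + phi_1 c_1, so
  gamma(0) = c_0 / (1 - phi_1^2) = 3 / (1 - (-0.06)^2) = 3 / 0.9964 = 3.010839.
  gamma(1) = phi_1 gamma(0) = (-0.06)(3.010839) = -0.18065.
Therefore gamma(1) = -0.1807 (to 4 decimal places).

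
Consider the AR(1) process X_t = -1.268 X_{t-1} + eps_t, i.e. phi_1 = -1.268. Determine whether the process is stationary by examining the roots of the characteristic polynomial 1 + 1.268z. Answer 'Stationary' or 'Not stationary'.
\text{Not stationary}

The AR(p) characteristic polynomial is P(z) = 1 + 1.268z.
Stationarity requires all roots to lie outside the unit circle, i.e. |z| > 1 for every root.
This is linear in z: 1 + (1.268) z = 0  =>  z = -1/(1.268) = -0.788644,  |z| = 0.788644.
Moduli of all roots: 0.7886.
All moduli strictly greater than 1? No.
Verdict: Not stationary.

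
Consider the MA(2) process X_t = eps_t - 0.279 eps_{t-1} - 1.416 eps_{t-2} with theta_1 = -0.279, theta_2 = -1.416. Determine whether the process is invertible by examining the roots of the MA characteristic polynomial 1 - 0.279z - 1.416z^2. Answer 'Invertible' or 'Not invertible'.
\text{Not invertible}

The MA(q) characteristic polynomial is P(z) = 1 - 0.279z - 1.416z^2.
Invertibility requires all roots to lie outside the unit circle, i.e. |z| > 1 for every root.
Set 1 + (-0.279) z + (-1.416) z^2 = 0, i.e. a z^2 + b z + c = 0 with a = -1.416, b = -0.279, c = 1.
Discriminant D = b^2 - 4ac = (-0.279)^2 - 4*(-1.416)*1 = 0.077841 - (-5.664) = 5.741841.
D >= 0, so the roots are real: z = (-b +/- sqrt(D)) / (2a) = (0.279 +/- 2.396214) / (-2.832).
  z_1 = (0.279 + 2.396214) / (-2.832) = -0.9446,   |z_1| = 0.9446.
  z_2 = (0.279 - 2.396214) / (-2.832) = 0.7476,   |z_2| = 0.7476.
Moduli of all roots: 0.9446, 0.7476.
All moduli strictly greater than 1? No.
Verdict: Not invertible.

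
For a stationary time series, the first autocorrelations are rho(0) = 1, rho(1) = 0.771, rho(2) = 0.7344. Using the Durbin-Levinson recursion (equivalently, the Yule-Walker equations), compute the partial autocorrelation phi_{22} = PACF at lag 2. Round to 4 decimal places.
\phi_{22} = 0.3451

The PACF at lag k is phi_{kk}, the last component of the solution
to the Yule-Walker system G_k phi = r_k where
  (G_k)_{ij} = rho(|i - j|), (r_k)_i = rho(i), i,j = 1..k.
Equivalently, Durbin-Levinson gives phi_{kk} iteratively:
  phi_{11} = rho(1)
  phi_{kk} = [rho(k) - sum_{j=1..k-1} phi_{k-1,j} rho(k-j)]
            / [1 - sum_{j=1..k-1} phi_{k-1,j} rho(j)],
  phi_{k,j} = phi_{k-1,j} - phi_{kk} phi_{k-1,k-j},  j = 1..k-1.
Step k = 1:
  phi_11 = rho(1) = 0.771.
Step k = 2:
  phi_22 = [rho(2) - phi_11 rho(1)] / [1 - phi_11 rho(1)] = [0.7344 - (0.771)(0.771)] / [1 - (0.771)(0.771)]
         = 0.139959 / 0.405559 = 0.3451.
Therefore phi_{22} = 0.3451.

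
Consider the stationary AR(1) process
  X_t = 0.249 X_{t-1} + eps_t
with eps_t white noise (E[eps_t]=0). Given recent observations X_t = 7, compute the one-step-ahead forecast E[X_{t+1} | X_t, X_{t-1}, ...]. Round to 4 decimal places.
E[X_{t+1} \mid \mathcal F_t] = 1.7430

For an AR(p) model X_t = c + sum_i phi_i X_{t-i} + eps_t, the
one-step-ahead conditional mean is
  E[X_{t+1} | X_t, ...] = c + sum_i phi_i X_{t+1-i}.
Substitute known values:
  E[X_{t+1} | ...] = (0.249) * (7)
                   = 1.7430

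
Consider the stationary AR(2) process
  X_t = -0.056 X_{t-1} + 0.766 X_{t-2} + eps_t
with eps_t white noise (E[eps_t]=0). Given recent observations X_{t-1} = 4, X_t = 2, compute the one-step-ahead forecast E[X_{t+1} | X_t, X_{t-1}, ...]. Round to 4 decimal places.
E[X_{t+1} \mid \mathcal F_t] = 2.9520

For an AR(p) model X_t = c + sum_i phi_i X_{t-i} + eps_t, the
one-step-ahead conditional mean is
  E[X_{t+1} | X_t, ...] = c + sum_i phi_i X_{t+1-i}.
Substitute known values:
  E[X_{t+1} | ...] = (-0.056) * (2) + (0.766) * (4)
                   = 2.9520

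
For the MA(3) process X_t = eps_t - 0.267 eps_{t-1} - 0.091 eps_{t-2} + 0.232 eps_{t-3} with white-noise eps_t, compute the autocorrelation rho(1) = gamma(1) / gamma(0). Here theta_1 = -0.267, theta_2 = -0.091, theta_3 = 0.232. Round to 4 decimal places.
\rho(1) = -0.2328

For an MA(q) process with theta_0 = 1, the autocovariance is
  gamma(k) = sigma^2 * sum_{i=0..q-k} theta_i * theta_{i+k},
and rho(k) = gamma(k) / gamma(0). Sigma^2 cancels.
  numerator   = (1)*(-0.267) + (-0.267)*(-0.091) + (-0.091)*(0.232) = -0.263815.
  denominator = (1)^2 + (-0.267)^2 + (-0.091)^2 + (0.232)^2 = 1.133394.
  rho(1) = -0.263815 / 1.133394 = -0.2328.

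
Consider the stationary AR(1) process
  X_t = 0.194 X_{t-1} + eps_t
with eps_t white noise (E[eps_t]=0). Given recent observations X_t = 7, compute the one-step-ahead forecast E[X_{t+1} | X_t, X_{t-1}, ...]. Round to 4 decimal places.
E[X_{t+1} \mid \mathcal F_t] = 1.3580

For an AR(p) model X_t = c + sum_i phi_i X_{t-i} + eps_t, the
one-step-ahead conditional mean is
  E[X_{t+1} | X_t, ...] = c + sum_i phi_i X_{t+1-i}.
Substitute known values:
  E[X_{t+1} | ...] = (0.194) * (7)
                   = 1.3580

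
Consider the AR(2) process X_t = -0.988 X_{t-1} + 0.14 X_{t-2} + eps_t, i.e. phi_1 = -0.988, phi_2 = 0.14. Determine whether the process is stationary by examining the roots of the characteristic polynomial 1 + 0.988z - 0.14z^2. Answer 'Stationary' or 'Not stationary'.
\text{Not stationary}

The AR(p) characteristic polynomial is P(z) = 1 + 0.988z - 0.14z^2.
Stationarity requires all roots to lie outside the unit circle, i.e. |z| > 1 for every root.
Set 1 + (0.988) z + (-0.14) z^2 = 0, i.e. a z^2 + b z + c = 0 with a = -0.14, b = 0.988, c = 1.
Discriminant D = b^2 - 4ac = (0.988)^2 - 4*(-0.14)*1 = 0.976144 - (-0.56) = 1.536144.
D >= 0, so the roots are real: z = (-b +/- sqrt(D)) / (2a) = (-0.988 +/- 1.239413) / (-0.28).
  z_1 = (-0.988 + 1.239413) / (-0.28) = -0.8979,   |z_1| = 0.8979.
  z_2 = (-0.988 - 1.239413) / (-0.28) = 7.955,   |z_2| = 7.955.
Moduli of all roots: 0.8979, 7.9550.
All moduli strictly greater than 1? No.
Verdict: Not stationary.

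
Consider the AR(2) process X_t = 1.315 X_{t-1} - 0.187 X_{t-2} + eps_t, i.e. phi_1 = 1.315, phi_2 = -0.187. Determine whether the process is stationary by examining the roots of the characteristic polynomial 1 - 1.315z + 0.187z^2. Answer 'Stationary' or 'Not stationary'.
\text{Not stationary}

The AR(p) characteristic polynomial is P(z) = 1 - 1.315z + 0.187z^2.
Stationarity requires all roots to lie outside the unit circle, i.e. |z| > 1 for every root.
Set 1 + (-1.315) z + (0.187) z^2 = 0, i.e. a z^2 + b z + c = 0 with a = 0.187, b = -1.315, c = 1.
Discriminant D = b^2 - 4ac = (-1.315)^2 - 4*(0.187)*1 = 1.729225 - (0.748) = 0.981225.
D >= 0, so the roots are real: z = (-b +/- sqrt(D)) / (2a) = (1.315 +/- 0.990568) / (0.374).
  z_1 = (1.315 + 0.990568) / (0.374) = 6.1646,   |z_1| = 6.1646.
  z_2 = (1.315 - 0.990568) / (0.374) = 0.8675,   |z_2| = 0.8675.
Moduli of all roots: 6.1646, 0.8675.
All moduli strictly greater than 1? No.
Verdict: Not stationary.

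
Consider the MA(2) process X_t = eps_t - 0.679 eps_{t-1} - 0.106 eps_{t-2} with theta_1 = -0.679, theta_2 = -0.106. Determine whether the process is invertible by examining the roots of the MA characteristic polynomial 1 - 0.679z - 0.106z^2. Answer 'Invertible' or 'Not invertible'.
\text{Invertible}

The MA(q) characteristic polynomial is P(z) = 1 - 0.679z - 0.106z^2.
Invertibility requires all roots to lie outside the unit circle, i.e. |z| > 1 for every root.
Set 1 + (-0.679) z + (-0.106) z^2 = 0, i.e. a z^2 + b z + c = 0 with a = -0.106, b = -0.679, c = 1.
Discriminant D = b^2 - 4ac = (-0.679)^2 - 4*(-0.106)*1 = 0.461041 - (-0.424) = 0.885041.
D >= 0, so the roots are real: z = (-b +/- sqrt(D)) / (2a) = (0.679 +/- 0.940766) / (-0.212).
  z_1 = (0.679 + 0.940766) / (-0.212) = -7.6404,   |z_1| = 7.6404.
  z_2 = (0.679 - 0.940766) / (-0.212) = 1.2347,   |z_2| = 1.2347.
Moduli of all roots: 7.6404, 1.2347.
All moduli strictly greater than 1? Yes.
Verdict: Invertible.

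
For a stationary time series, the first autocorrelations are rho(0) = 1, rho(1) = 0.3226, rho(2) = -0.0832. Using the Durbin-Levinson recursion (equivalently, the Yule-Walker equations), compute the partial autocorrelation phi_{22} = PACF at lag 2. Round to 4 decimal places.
\phi_{22} = -0.2090

The PACF at lag k is phi_{kk}, the last component of the solution
to the Yule-Walker system G_k phi = r_k where
  (G_k)_{ij} = rho(|i - j|), (r_k)_i = rho(i), i,j = 1..k.
Equivalently, Durbin-Levinson gives phi_{kk} iteratively:
  phi_{11} = rho(1)
  phi_{kk} = [rho(k) - sum_{j=1..k-1} phi_{k-1,j} rho(k-j)]
            / [1 - sum_{j=1..k-1} phi_{k-1,j} rho(j)],
  phi_{k,j} = phi_{k-1,j} - phi_{kk} phi_{k-1,k-j},  j = 1..k-1.
Step k = 1:
  phi_11 = rho(1) = 0.3226.
Step k = 2:
  phi_22 = [rho(2) - phi_11 rho(1)] / [1 - phi_11 rho(1)] = [-0.0832 - (0.3226)(0.3226)] / [1 - (0.3226)(0.3226)]
         = -0.18727076 / 0.89592924 = -0.209.
Therefore phi_{22} = -0.2090.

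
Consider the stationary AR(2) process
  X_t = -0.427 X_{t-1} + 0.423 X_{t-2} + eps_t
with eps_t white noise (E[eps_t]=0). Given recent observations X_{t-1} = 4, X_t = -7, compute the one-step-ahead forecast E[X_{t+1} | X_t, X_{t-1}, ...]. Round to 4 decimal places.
E[X_{t+1} \mid \mathcal F_t] = 4.6810

For an AR(p) model X_t = c + sum_i phi_i X_{t-i} + eps_t, the
one-step-ahead conditional mean is
  E[X_{t+1} | X_t, ...] = c + sum_i phi_i X_{t+1-i}.
Substitute known values:
  E[X_{t+1} | ...] = (-0.427) * (-7) + (0.423) * (4)
                   = 4.6810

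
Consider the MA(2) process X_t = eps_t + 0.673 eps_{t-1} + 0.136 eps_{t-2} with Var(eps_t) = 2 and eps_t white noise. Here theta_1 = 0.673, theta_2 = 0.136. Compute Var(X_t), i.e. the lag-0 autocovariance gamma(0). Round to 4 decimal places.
\gamma(0) = 2.9429

For an MA(q) process X_t = eps_t + sum_i theta_i eps_{t-i} with
Var(eps_t) = sigma^2, the variance is
  gamma(0) = sigma^2 * (1 + sum_i theta_i^2).
  sum_i theta_i^2 = (0.673)^2 + (0.136)^2 = 0.452929 + 0.018496 = 0.471425.
  gamma(0) = 2 * (1 + 0.471425) = 2 * 1.471425 = 2.94285, which rounds to 2.9429.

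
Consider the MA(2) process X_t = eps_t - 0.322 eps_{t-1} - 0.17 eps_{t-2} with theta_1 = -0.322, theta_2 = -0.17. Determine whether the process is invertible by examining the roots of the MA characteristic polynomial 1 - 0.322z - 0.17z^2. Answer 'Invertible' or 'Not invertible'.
\text{Invertible}

The MA(q) characteristic polynomial is P(z) = 1 - 0.322z - 0.17z^2.
Invertibility requires all roots to lie outside the unit circle, i.e. |z| > 1 for every root.
Set 1 + (-0.322) z + (-0.17) z^2 = 0, i.e. a z^2 + b z + c = 0 with a = -0.17, b = -0.322, c = 1.
Discriminant D = b^2 - 4ac = (-0.322)^2 - 4*(-0.17)*1 = 0.103684 - (-0.68) = 0.783684.
D >= 0, so the roots are real: z = (-b +/- sqrt(D)) / (2a) = (0.322 +/- 0.885259) / (-0.34).
  z_1 = (0.322 + 0.885259) / (-0.34) = -3.5508,   |z_1| = 3.5508.
  z_2 = (0.322 - 0.885259) / (-0.34) = 1.6566,   |z_2| = 1.6566.
Moduli of all roots: 3.5508, 1.6566.
All moduli strictly greater than 1? Yes.
Verdict: Invertible.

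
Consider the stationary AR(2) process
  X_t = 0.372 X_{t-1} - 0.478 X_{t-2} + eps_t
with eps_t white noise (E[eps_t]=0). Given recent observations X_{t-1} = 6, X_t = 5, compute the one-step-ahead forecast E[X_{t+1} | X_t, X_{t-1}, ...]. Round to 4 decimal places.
E[X_{t+1} \mid \mathcal F_t] = -1.0080

For an AR(p) model X_t = c + sum_i phi_i X_{t-i} + eps_t, the
one-step-ahead conditional mean is
  E[X_{t+1} | X_t, ...] = c + sum_i phi_i X_{t+1-i}.
Substitute known values:
  E[X_{t+1} | ...] = (0.372) * (5) + (-0.478) * (6)
                   = -1.0080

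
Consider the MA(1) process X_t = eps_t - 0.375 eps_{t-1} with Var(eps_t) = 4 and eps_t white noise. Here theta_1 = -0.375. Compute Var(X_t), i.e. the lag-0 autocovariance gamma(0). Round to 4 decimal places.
\gamma(0) = 4.5625

For an MA(q) process X_t = eps_t + sum_i theta_i eps_{t-i} with
Var(eps_t) = sigma^2, the variance is
  gamma(0) = sigma^2 * (1 + sum_i theta_i^2).
  sum_i theta_i^2 = (-0.375)^2 = 0.140625.
  gamma(0) = 4 * (1 + 0.140625) = 4 * 1.140625 = 4.5625.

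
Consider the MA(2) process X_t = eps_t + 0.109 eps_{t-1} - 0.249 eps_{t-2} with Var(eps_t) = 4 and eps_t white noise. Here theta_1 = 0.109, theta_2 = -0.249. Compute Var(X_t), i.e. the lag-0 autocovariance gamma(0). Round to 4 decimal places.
\gamma(0) = 4.2955

For an MA(q) process X_t = eps_t + sum_i theta_i eps_{t-i} with
Var(eps_t) = sigma^2, the variance is
  gamma(0) = sigma^2 * (1 + sum_i theta_i^2).
  sum_i theta_i^2 = (0.109)^2 + (-0.249)^2 = 0.011881 + 0.062001 = 0.073882.
  gamma(0) = 4 * (1 + 0.073882) = 4 * 1.073882 = 4.295528, which rounds to 4.2955.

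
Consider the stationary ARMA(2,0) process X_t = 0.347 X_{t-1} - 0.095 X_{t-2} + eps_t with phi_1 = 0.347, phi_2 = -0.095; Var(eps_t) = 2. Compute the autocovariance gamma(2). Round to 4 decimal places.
\gamma(2) = 0.0336

Multiply the model equation by X_{t-k} and take expectations. With theta_0 = psi_0 = 1 and psi_j the MA(infinity) weights, this gives
  gamma(k) - sum_i phi_i gamma(k-i) = c_k,
  c_k = sigma^2 * sum_{j=k..q} theta_j psi_{j-k}   (c_k = 0 for k > q),
using gamma(-m) = gamma(m).
Pure AR (q = 0): c_0 = sigma^2 = 2, c_k = 0 for k >= 1.
Equations for k = 0, 1, 2 (AR order 2, c_2 = 0):
  (E0) gamma(0) = phi_1 gamma(1) + phi_2 gamma(2) + c_0
  (E1) gamma(1) = phi_1 gamma(0) + phi_2 gamma(1) + c_1
  (E2) gamma(2) = phi_1 gamma(1) + phi_2 gamma(0)
From (E1): gamma(1) = A gamma(0) + B with
  A = phi_1 / (1 - phi_2) = 0.347 / 1.095 = 0.316895,   B = c_1 / (1 - phi_2) = 0 / 1.095 = 0.
Insert (E2) into (E0): gamma(0) (1 - phi_2^2) = phi_1 (1 + phi_2) gamma(1) + c_0.
  phi_1 (1 + phi_2) = (0.347)(0.905) = 0.314035,   1 - phi_2^2 = 0.990975.
Replace gamma(1) by A gamma(0) + B and collect gamma(0):
  gamma(0) [0.990975 - (0.314035)(0.316895)] = c_0 = 2
  gamma(0) * 0.891459 = 2
  gamma(0) = 2 / 0.891459 = 2.243513.
  gamma(1) = A gamma(0) = (0.316895)(2.243513) = 0.710958.
  gamma(2) = phi_1 gamma(1) + phi_2 gamma(0) = (0.347)(0.710958) + (-0.095)(2.243513) = 0.033569.
Therefore gamma(2) = 0.0336 (to 4 decimal places).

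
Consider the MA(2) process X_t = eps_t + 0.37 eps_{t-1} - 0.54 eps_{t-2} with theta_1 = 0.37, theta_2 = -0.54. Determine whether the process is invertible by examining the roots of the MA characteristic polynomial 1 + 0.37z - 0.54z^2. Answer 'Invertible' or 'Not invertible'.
\text{Invertible}

The MA(q) characteristic polynomial is P(z) = 1 + 0.37z - 0.54z^2.
Invertibility requires all roots to lie outside the unit circle, i.e. |z| > 1 for every root.
Set 1 + (0.37) z + (-0.54) z^2 = 0, i.e. a z^2 + b z + c = 0 with a = -0.54, b = 0.37, c = 1.
Discriminant D = b^2 - 4ac = (0.37)^2 - 4*(-0.54)*1 = 0.1369 - (-2.16) = 2.2969.
D >= 0, so the roots are real: z = (-b +/- sqrt(D)) / (2a) = (-0.37 +/- 1.515553) / (-1.08).
  z_1 = (-0.37 + 1.515553) / (-1.08) = -1.0607,   |z_1| = 1.0607.
  z_2 = (-0.37 - 1.515553) / (-1.08) = 1.7459,   |z_2| = 1.7459.
Moduli of all roots: 1.0607, 1.7459.
All moduli strictly greater than 1? Yes.
Verdict: Invertible.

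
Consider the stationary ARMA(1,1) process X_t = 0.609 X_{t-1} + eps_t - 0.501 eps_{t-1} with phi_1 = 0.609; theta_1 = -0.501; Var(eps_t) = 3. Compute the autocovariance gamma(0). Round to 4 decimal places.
\gamma(0) = 3.0556

Multiply the model equation by X_{t-k} and take expectations. With theta_0 = psi_0 = 1 and psi_j the MA(infinity) weights, this gives
  gamma(k) - sum_i phi_i gamma(k-i) = c_k,
  c_k = sigma^2 * sum_{j=k..q} theta_j psi_{j-k}   (c_k = 0 for k > q),
using gamma(-m) = gamma(m).
psi-weights needed (psi_j = theta_j + sum_i phi_i psi_{j-i}):
  psi_1 = theta_1 + phi_1 = -0.501 + (0.609) = 0.108
Right-hand sides:
  c_0 = sigma^2 (1 + theta_1 psi_1) = 3 * (1 + (-0.501)(0.108)) = 3 * 0.945892 = 2.837676
  c_1 = sigma^2 theta_1 = 3 * (-0.501) = -1.503
  c_2 = 0
Equations for k = 0 and k = 1 (AR order 1):
  gamma(0) = phi_1 gamma(1) + c_0
  gamma(1) = phi_1 gamma(0) + c_1
Substituting the second into the first: gamma(0) (1 - phi_1^2) = c_0 + phi_1 c_1, so
  gamma(0) = (c_0 + phi_1 c_1) / (1 - phi_1^2) = (2.837676 + (0.609)(-1.503)) / (1 - (0.609)^2) = 1.922349 / 0.629119 = 3.055621.
Therefore gamma(0) = 3.0556 (to 4 decimal places).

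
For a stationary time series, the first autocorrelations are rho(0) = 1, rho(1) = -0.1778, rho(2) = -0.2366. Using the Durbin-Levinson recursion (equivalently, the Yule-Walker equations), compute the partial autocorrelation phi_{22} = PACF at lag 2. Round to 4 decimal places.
\phi_{22} = -0.2770

The PACF at lag k is phi_{kk}, the last component of the solution
to the Yule-Walker system G_k phi = r_k where
  (G_k)_{ij} = rho(|i - j|), (r_k)_i = rho(i), i,j = 1..k.
Equivalently, Durbin-Levinson gives phi_{kk} iteratively:
  phi_{11} = rho(1)
  phi_{kk} = [rho(k) - sum_{j=1..k-1} phi_{k-1,j} rho(k-j)]
            / [1 - sum_{j=1..k-1} phi_{k-1,j} rho(j)],
  phi_{k,j} = phi_{k-1,j} - phi_{kk} phi_{k-1,k-j},  j = 1..k-1.
Step k = 1:
  phi_11 = rho(1) = -0.1778.
Step k = 2:
  phi_22 = [rho(2) - phi_11 rho(1)] / [1 - phi_11 rho(1)] = [-0.2366 - (-0.1778)(-0.1778)] / [1 - (-0.1778)(-0.1778)]
         = -0.26821284 / 0.96838716 = -0.277.
Therefore phi_{22} = -0.2770.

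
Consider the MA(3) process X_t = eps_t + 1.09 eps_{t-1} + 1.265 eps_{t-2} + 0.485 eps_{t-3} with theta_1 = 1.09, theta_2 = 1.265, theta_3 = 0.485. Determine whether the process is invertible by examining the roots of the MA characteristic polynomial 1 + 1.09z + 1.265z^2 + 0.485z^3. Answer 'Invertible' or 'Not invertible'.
\text{Invertible}

The MA(q) characteristic polynomial is P(z) = 1 + 1.09z + 1.265z^2 + 0.485z^3.
Invertibility requires all roots to lie outside the unit circle, i.e. |z| > 1 for every root.
Degree 3: look for a simple real root z0 first, then factor out (1 - z/z0) and solve the remaining quadratic.
Testing z0 = -2: P(-2) = 1 + (1.09)(-2) + (1.265)(-2)^2 + (0.485)(-2)^3
  = 1 + (-2.18) + (5.06) + (-3.88) = 0.  So z_0 = -2 is a root, |z_0| = 2.
Divide out the factor (1 + 0.5 z) = (1 - z/z0) (since 1/z0 = -0.5):
  P(z) = (1 + 0.5 z)(1 + (0.59) z + (0.97) z^2)
  [check: z-coef 0.59 - (-0.5) = 1.09; z^2-coef 0.97 - (-0.5)(0.59) = 1.265; z^3-coef -(-0.5)(0.97) = 0.485.]
Remaining roots from the quadratic factor 1 + (0.59) z + (0.97) z^2:
  Set 1 + (0.59) z + (0.97) z^2 = 0, i.e. a z^2 + b z + c = 0 with a = 0.97, b = 0.59, c = 1.
  Discriminant D = b^2 - 4ac = (0.59)^2 - 4*(0.97)*1 = 0.3481 - (3.88) = -3.5319.
  D < 0, so the roots are the complex-conjugate pair z = (-b +/- i sqrt(-D)) / (2a) = -0.3041 +/- 0.9687i.
  For a conjugate pair |z|^2 = z * conj(z) = (product of roots) = c/a = 1/(0.97) = 1.030928, so |z| = sqrt(1.030928) = 1.0153 for both roots.
Moduli of all roots: 2.0000, 1.0153, 1.0153.
All moduli strictly greater than 1? Yes.
Verdict: Invertible.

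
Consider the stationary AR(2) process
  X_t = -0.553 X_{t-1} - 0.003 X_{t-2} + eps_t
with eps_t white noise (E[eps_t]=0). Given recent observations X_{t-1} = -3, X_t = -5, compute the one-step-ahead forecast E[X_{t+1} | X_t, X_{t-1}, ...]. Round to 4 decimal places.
E[X_{t+1} \mid \mathcal F_t] = 2.7740

For an AR(p) model X_t = c + sum_i phi_i X_{t-i} + eps_t, the
one-step-ahead conditional mean is
  E[X_{t+1} | X_t, ...] = c + sum_i phi_i X_{t+1-i}.
Substitute known values:
  E[X_{t+1} | ...] = (-0.553) * (-5) + (-0.003) * (-3)
                   = 2.7740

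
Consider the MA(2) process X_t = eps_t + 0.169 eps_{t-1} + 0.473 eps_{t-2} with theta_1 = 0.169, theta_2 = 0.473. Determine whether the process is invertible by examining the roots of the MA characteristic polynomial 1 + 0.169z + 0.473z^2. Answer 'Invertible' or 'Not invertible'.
\text{Invertible}

The MA(q) characteristic polynomial is P(z) = 1 + 0.169z + 0.473z^2.
Invertibility requires all roots to lie outside the unit circle, i.e. |z| > 1 for every root.
Set 1 + (0.169) z + (0.473) z^2 = 0, i.e. a z^2 + b z + c = 0 with a = 0.473, b = 0.169, c = 1.
Discriminant D = b^2 - 4ac = (0.169)^2 - 4*(0.473)*1 = 0.028561 - (1.892) = -1.863439.
D < 0, so the roots are the complex-conjugate pair z = (-b +/- i sqrt(-D)) / (2a) = -0.1786 +/- 1.443i.
For a conjugate pair |z|^2 = z * conj(z) = (product of roots) = c/a = 1/(0.473) = 2.114165, so |z| = sqrt(2.114165) = 1.454 for both roots.
Moduli of all roots: 1.4540, 1.4540.
All moduli strictly greater than 1? Yes.
Verdict: Invertible.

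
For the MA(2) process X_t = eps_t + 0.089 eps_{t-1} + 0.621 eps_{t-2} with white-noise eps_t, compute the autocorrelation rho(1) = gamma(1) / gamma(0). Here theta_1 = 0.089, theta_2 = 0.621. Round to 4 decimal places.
\rho(1) = 0.1035

For an MA(q) process with theta_0 = 1, the autocovariance is
  gamma(k) = sigma^2 * sum_{i=0..q-k} theta_i * theta_{i+k},
and rho(k) = gamma(k) / gamma(0). Sigma^2 cancels.
  numerator   = (1)*(0.089) + (0.089)*(0.621) = 0.144269.
  denominator = (1)^2 + (0.089)^2 + (0.621)^2 = 1.393562.
  rho(1) = 0.144269 / 1.393562 = 0.1035.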